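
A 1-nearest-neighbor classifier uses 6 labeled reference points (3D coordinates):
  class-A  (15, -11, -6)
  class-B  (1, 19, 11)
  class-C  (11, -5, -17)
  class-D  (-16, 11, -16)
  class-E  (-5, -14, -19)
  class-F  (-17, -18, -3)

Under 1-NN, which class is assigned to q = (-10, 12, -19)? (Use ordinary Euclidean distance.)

Compare squared distances (the ordering matches that of the actual distances):
d²(q, class-A) = (-10−15)² + (12−(-11))² + (-19−(-6))² = 625 + 529 + 169 = 1323
d²(q, class-B) = (-10−1)² + (12−19)² + (-19−11)² = 121 + 49 + 900 = 1070
d²(q, class-C) = (-10−11)² + (12−(-5))² + (-19−(-17))² = 441 + 289 + 4 = 734
d²(q, class-D) = (-10−(-16))² + (12−11)² + (-19−(-16))² = 36 + 1 + 9 = 46
d²(q, class-E) = (-10−(-5))² + (12−(-14))² + (-19−(-19))² = 25 + 676 + 0 = 701
d²(q, class-F) = (-10−(-17))² + (12−(-18))² + (-19−(-3))² = 49 + 900 + 256 = 1205
Minimum is at class-D.

class-D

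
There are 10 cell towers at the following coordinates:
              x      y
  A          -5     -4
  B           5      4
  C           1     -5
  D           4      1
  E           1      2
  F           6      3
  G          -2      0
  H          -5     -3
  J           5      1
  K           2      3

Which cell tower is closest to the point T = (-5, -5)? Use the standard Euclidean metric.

A

Since √ is increasing, it suffices to compare squared distances:
|TA|² = (-5−(-5))² + (-5−(-4))² = 0 + 1 = 1
|TB|² = (-5−5)² + (-5−4)² = 100 + 81 = 181
|TC|² = (-5−1)² + (-5−(-5))² = 36 + 0 = 36
|TD|² = (-5−4)² + (-5−1)² = 81 + 36 = 117
|TE|² = (-5−1)² + (-5−2)² = 36 + 49 = 85
|TF|² = (-5−6)² + (-5−3)² = 121 + 64 = 185
|TG|² = (-5−(-2))² + (-5−0)² = 9 + 25 = 34
|TH|² = (-5−(-5))² + (-5−(-3))² = 0 + 4 = 4
|TJ|² = (-5−5)² + (-5−1)² = 100 + 36 = 136
|TK|² = (-5−2)² + (-5−3)² = 49 + 64 = 113
A is nearest.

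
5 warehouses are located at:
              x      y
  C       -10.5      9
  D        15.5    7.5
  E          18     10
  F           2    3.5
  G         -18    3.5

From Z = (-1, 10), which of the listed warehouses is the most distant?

E

Since √ is increasing, it suffices to compare squared distances:
|ZC|² = (-1−(-10.5))² + (10−9)² = 90.25 + 1 = 91.25
|ZD|² = (-1−15.5)² + (10−7.5)² = 272.25 + 6.25 = 278.5
|ZE|² = (-1−18)² + (10−10)² = 361 + 0 = 361
|ZF|² = (-1−2)² + (10−3.5)² = 9 + 42.25 = 51.25
|ZG|² = (-1−(-18))² + (10−3.5)² = 289 + 42.25 = 331.25
The largest is to E.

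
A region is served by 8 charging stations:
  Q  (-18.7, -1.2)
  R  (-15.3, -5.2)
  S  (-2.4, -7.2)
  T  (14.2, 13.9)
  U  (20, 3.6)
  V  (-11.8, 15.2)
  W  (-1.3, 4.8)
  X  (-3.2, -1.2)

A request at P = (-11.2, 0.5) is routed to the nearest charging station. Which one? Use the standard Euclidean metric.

Since √ is increasing, it suffices to compare squared distances:
|PQ|² = 56.25 + 2.89 = 59.14
|PR|² = 16.81 + 32.49 = 49.3
|PS|² = 77.44 + 59.29 = 136.73
|PT|² = 645.16 + 179.56 = 824.72
|PU|² = 973.44 + 9.61 = 983.05
|PV|² = 0.36 + 216.09 = 216.45
|PW|² = 98.01 + 18.49 = 116.5
|PX|² = 64 + 2.89 = 66.89
R is nearest.

R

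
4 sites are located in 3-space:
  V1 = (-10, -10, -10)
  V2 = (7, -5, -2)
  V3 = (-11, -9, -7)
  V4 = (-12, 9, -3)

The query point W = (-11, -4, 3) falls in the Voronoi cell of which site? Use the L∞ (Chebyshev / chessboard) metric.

V3

d(W,V1) = max(1, 6, 13) = 13
d(W,V2) = max(18, 1, 5) = 18
d(W,V3) = max(0, 5, 10) = 10
d(W,V4) = max(1, 13, 6) = 13
V3 is nearest.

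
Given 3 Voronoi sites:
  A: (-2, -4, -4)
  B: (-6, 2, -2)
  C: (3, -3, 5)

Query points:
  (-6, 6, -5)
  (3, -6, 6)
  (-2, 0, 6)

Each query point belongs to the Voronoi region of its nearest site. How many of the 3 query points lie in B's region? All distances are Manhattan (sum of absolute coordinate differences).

(-6, 6, -5) — d to each: A:15, B:7, C:28 → nearest is B
(3, -6, 6) — d to each: A:17, B:25, C:4 → nearest is C
(-2, 0, 6) — d to each: A:14, B:14, C:9 → nearest is C
1 of the 3 points has B as nearest.

1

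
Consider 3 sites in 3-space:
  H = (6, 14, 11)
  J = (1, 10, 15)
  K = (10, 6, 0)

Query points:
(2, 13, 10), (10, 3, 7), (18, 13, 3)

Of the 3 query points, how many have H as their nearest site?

1

(2, 13, 10) — d² to each: H:18, J:35, K:213 → nearest is H
(10, 3, 7) — d² to each: H:153, J:194, K:58 → nearest is K
(18, 13, 3) — d² to each: H:209, J:442, K:122 → nearest is K
1 of the 3 points has H as nearest.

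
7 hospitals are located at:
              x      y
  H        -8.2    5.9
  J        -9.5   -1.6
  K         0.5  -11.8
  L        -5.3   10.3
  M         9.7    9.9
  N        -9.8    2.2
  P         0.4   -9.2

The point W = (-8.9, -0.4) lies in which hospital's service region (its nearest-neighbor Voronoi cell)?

J

Since √ is increasing, it suffices to compare squared distances:
|WH|² = (-8.9−(-8.2))² + (-0.4−5.9)² = 0.49 + 39.69 = 40.18
|WJ|² = (-8.9−(-9.5))² + (-0.4−(-1.6))² = 0.36 + 1.44 = 1.8
|WK|² = (-8.9−0.5)² + (-0.4−(-11.8))² = 88.36 + 129.96 = 218.32
|WL|² = (-8.9−(-5.3))² + (-0.4−10.3)² = 12.96 + 114.49 = 127.45
|WM|² = (-8.9−9.7)² + (-0.4−9.9)² = 345.96 + 106.09 = 452.05
|WN|² = (-8.9−(-9.8))² + (-0.4−2.2)² = 0.81 + 6.76 = 7.57
|WP|² = (-8.9−0.4)² + (-0.4−(-9.2))² = 86.49 + 77.44 = 163.93
J is nearest.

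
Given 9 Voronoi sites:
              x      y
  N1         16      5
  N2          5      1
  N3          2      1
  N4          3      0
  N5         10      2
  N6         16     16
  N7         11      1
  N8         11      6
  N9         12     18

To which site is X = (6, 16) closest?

Since √ is increasing, it suffices to compare squared distances:
|XN1|² = (6−16)² + (16−5)² = 100 + 121 = 221
|XN2|² = (6−5)² + (16−1)² = 1 + 225 = 226
|XN3|² = (6−2)² + (16−1)² = 16 + 225 = 241
|XN4|² = (6−3)² + (16−0)² = 9 + 256 = 265
|XN5|² = (6−10)² + (16−2)² = 16 + 196 = 212
|XN6|² = (6−16)² + (16−16)² = 100 + 0 = 100
|XN7|² = (6−11)² + (16−1)² = 25 + 225 = 250
|XN8|² = (6−11)² + (16−6)² = 25 + 100 = 125
|XN9|² = (6−12)² + (16−18)² = 36 + 4 = 40
Minimum is at N9.

N9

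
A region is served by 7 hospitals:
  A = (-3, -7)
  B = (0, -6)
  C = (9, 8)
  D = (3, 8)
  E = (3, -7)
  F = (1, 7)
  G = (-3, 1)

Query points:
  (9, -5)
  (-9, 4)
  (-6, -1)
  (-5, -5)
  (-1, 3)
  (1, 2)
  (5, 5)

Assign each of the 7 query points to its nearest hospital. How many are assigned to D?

(9, -5) — d² to each: A:148, B:82, C:169, D:205, E:40, F:208, G:180 → nearest is E
(-9, 4) — d² to each: A:157, B:181, C:340, D:160, E:265, F:109, G:45 → nearest is G
(-6, -1) — d² to each: A:45, B:61, C:306, D:162, E:117, F:113, G:13 → nearest is G
(-5, -5) — d² to each: A:8, B:26, C:365, D:233, E:68, F:180, G:40 → nearest is A
(-1, 3) — d² to each: A:104, B:82, C:125, D:41, E:116, F:20, G:8 → nearest is G
(1, 2) — d² to each: A:97, B:65, C:100, D:40, E:85, F:25, G:17 → nearest is G
(5, 5) — d² to each: A:208, B:146, C:25, D:13, E:148, F:20, G:80 → nearest is D
1 of the 7 points has D as nearest.

1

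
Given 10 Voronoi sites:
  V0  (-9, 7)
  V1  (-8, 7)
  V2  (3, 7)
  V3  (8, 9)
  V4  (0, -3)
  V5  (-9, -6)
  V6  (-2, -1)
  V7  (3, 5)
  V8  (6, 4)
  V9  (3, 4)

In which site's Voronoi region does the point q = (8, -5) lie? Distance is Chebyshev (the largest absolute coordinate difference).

d(q,V0) = max(17, 12) = 17
d(q,V1) = max(16, 12) = 16
d(q,V2) = max(5, 12) = 12
d(q,V3) = max(0, 14) = 14
d(q,V4) = max(8, 2) = 8
d(q,V5) = max(17, 1) = 17
d(q,V6) = max(10, 4) = 10
d(q,V7) = max(5, 10) = 10
d(q,V8) = max(2, 9) = 9
d(q,V9) = max(5, 9) = 9
Minimum is at V4.

V4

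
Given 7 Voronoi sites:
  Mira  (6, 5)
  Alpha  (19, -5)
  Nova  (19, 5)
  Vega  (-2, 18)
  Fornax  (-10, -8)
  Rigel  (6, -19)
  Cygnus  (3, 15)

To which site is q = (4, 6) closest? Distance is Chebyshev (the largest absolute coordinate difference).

d(q, Mira) = max(2, 1) = 2
d(q, Alpha) = max(15, 11) = 15
d(q, Nova) = max(15, 1) = 15
d(q, Vega) = max(6, 12) = 12
d(q, Fornax) = max(14, 14) = 14
d(q, Rigel) = max(2, 25) = 25
d(q, Cygnus) = max(1, 9) = 9
Mira is nearest.

Mira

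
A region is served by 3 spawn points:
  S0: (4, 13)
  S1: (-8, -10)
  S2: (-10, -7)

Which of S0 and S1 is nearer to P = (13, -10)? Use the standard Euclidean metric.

Compare squared distances:
|PS0|² = (13−4)² + (-10−13)² = 81 + 529 = 610
|PS1|² = (13−(-8))² + (-10−(-10))² = 441 + 0 = 441
610 > 441, so S1 is closer.

S1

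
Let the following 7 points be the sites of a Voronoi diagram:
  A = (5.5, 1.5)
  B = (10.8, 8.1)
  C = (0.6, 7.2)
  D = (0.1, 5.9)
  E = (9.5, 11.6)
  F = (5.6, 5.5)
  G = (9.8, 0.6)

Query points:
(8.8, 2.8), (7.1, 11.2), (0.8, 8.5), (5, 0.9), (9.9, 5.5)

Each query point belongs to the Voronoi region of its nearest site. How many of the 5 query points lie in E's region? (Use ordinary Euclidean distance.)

1

(8.8, 2.8) — d² to each: A:12.58, B:32.09, C:86.6, D:85.3, E:77.93, F:17.53, G:5.84 → nearest is G
(7.1, 11.2) — d² to each: A:96.65, B:23.3, C:58.25, D:77.09, E:5.92, F:34.74, G:119.65 → nearest is E
(0.8, 8.5) — d² to each: A:71.09, B:100.16, C:1.73, D:7.25, E:85.3, F:32.04, G:143.41 → nearest is C
(5, 0.9) — d² to each: A:0.61, B:85.48, C:59.05, D:49.01, E:134.74, F:21.52, G:23.13 → nearest is A
(9.9, 5.5) — d² to each: A:35.36, B:7.57, C:89.38, D:96.2, E:37.37, F:18.49, G:24.02 → nearest is B
1 of the 5 points has E as nearest.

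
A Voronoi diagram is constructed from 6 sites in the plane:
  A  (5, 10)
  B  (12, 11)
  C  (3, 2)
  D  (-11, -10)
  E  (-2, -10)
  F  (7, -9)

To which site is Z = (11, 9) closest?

Squared Euclidean distances:
|ZA|² = (11−5)² + (9−10)² = 36 + 1 = 37
|ZB|² = (11−12)² + (9−11)² = 1 + 4 = 5
|ZC|² = (11−3)² + (9−2)² = 64 + 49 = 113
|ZD|² = (11−(-11))² + (9−(-10))² = 484 + 361 = 845
|ZE|² = (11−(-2))² + (9−(-10))² = 169 + 361 = 530
|ZF|² = (11−7)² + (9−(-9))² = 16 + 324 = 340
B is nearest.

B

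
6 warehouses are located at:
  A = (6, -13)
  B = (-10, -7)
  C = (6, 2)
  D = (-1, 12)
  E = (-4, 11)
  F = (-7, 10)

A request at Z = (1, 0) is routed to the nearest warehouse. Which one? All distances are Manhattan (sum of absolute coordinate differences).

d(Z,A) = |1−6| + |0−(-13)| = 5 + 13 = 18
d(Z,B) = |1−(-10)| + |0−(-7)| = 11 + 7 = 18
d(Z,C) = |1−6| + |0−2| = 5 + 2 = 7
d(Z,D) = |1−(-1)| + |0−12| = 2 + 12 = 14
d(Z,E) = |1−(-4)| + |0−11| = 5 + 11 = 16
d(Z,F) = |1−(-7)| + |0−10| = 8 + 10 = 18
Minimum is at C.

C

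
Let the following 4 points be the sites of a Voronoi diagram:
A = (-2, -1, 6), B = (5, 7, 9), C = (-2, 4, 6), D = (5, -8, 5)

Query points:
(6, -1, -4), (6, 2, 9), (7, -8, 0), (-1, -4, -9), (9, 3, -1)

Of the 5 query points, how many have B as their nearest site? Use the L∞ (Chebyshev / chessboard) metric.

(6, -1, -4) — d to each: A:10, B:13, C:10, D:9 → nearest is D
(6, 2, 9) — d to each: A:8, B:5, C:8, D:10 → nearest is B
(7, -8, 0) — d to each: A:9, B:15, C:12, D:5 → nearest is D
(-1, -4, -9) — d to each: A:15, B:18, C:15, D:14 → nearest is D
(9, 3, -1) — d to each: A:11, B:10, C:11, D:11 → nearest is B
2 of the 5 points have B as nearest.

2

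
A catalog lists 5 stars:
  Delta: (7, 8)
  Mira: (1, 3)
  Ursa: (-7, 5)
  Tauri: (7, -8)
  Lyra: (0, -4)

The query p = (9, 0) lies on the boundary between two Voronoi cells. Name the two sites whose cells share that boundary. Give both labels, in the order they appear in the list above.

Delta and Tauri

Squared distances from p to each site:
d²(p, Delta) = (9−7)² + (0−8)² = 4 + 64 = 68
d²(p, Mira) = (9−1)² + (0−3)² = 64 + 9 = 73
d²(p, Ursa) = (9−(-7))² + (0−5)² = 256 + 25 = 281
d²(p, Tauri) = (9−7)² + (0−(-8))² = 4 + 64 = 68
d²(p, Lyra) = (9−0)² + (0−(-4))² = 81 + 16 = 97
p is equidistant from Delta and Tauri (both at squared distance 68), and every other site is strictly farther — so p lies on the Delta–Tauri Voronoi edge.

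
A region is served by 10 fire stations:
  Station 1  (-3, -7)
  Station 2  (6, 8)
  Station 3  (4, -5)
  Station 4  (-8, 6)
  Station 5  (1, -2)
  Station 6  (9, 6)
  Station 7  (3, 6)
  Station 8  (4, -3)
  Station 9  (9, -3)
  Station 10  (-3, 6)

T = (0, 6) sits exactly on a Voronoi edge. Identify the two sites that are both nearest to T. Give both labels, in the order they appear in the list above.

Squared distances from T to each site:
d²(T, Station 1) = (0−(-3))² + (6−(-7))² = 9 + 169 = 178
d²(T, Station 2) = (0−6)² + (6−8)² = 36 + 4 = 40
d²(T, Station 3) = (0−4)² + (6−(-5))² = 16 + 121 = 137
d²(T, Station 4) = (0−(-8))² + (6−6)² = 64 + 0 = 64
d²(T, Station 5) = (0−1)² + (6−(-2))² = 1 + 64 = 65
d²(T, Station 6) = (0−9)² + (6−6)² = 81 + 0 = 81
d²(T, Station 7) = (0−3)² + (6−6)² = 9 + 0 = 9
d²(T, Station 8) = (0−4)² + (6−(-3))² = 16 + 81 = 97
d²(T, Station 9) = (0−9)² + (6−(-3))² = 81 + 81 = 162
d²(T, Station 10) = (0−(-3))² + (6−6)² = 9 + 0 = 9
T is equidistant from Station 7 and Station 10 (both at squared distance 9), and every other site is strictly farther — so T lies on the Station 7–Station 10 Voronoi edge.

Station 7 and Station 10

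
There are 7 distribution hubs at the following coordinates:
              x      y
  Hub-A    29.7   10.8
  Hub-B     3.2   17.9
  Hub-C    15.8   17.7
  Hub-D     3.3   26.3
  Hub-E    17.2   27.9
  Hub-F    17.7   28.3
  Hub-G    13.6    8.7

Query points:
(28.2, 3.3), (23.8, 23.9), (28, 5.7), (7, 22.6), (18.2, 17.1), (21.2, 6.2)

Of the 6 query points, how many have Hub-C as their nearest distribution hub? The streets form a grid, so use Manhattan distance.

1

(28.2, 3.3) — d to each: Hub-A:9, Hub-B:39.6, Hub-C:26.8, Hub-D:47.9, Hub-E:35.6, Hub-F:35.5, Hub-G:20 → nearest is Hub-A
(23.8, 23.9) — d to each: Hub-A:19, Hub-B:26.6, Hub-C:14.2, Hub-D:22.9, Hub-E:10.6, Hub-F:10.5, Hub-G:25.4 → nearest is Hub-F
(28, 5.7) — d to each: Hub-A:6.8, Hub-B:37, Hub-C:24.2, Hub-D:45.3, Hub-E:33, Hub-F:32.9, Hub-G:17.4 → nearest is Hub-A
(7, 22.6) — d to each: Hub-A:34.5, Hub-B:8.5, Hub-C:13.7, Hub-D:7.4, Hub-E:15.5, Hub-F:16.4, Hub-G:20.5 → nearest is Hub-D
(18.2, 17.1) — d to each: Hub-A:17.8, Hub-B:15.8, Hub-C:3, Hub-D:24.1, Hub-E:11.8, Hub-F:11.7, Hub-G:13 → nearest is Hub-C
(21.2, 6.2) — d to each: Hub-A:13.1, Hub-B:29.7, Hub-C:16.9, Hub-D:38, Hub-E:25.7, Hub-F:25.6, Hub-G:10.1 → nearest is Hub-G
1 of the 6 points has Hub-C as nearest.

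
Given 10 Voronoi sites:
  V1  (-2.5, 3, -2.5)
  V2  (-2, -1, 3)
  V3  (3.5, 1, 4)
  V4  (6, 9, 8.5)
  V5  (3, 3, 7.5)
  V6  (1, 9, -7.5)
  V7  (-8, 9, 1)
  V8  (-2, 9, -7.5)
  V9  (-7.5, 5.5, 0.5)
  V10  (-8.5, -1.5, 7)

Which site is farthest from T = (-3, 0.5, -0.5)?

V4

Since √ is increasing, it suffices to compare squared distances:
|TV1|² = (-3−(-2.5))² + (0.5−3)² + (-0.5−(-2.5))² = 0.25 + 6.25 + 4 = 10.5
|TV2|² = (-3−(-2))² + (0.5−(-1))² + (-0.5−3)² = 1 + 2.25 + 12.25 = 15.5
|TV3|² = (-3−3.5)² + (0.5−1)² + (-0.5−4)² = 42.25 + 0.25 + 20.25 = 62.75
|TV4|² = (-3−6)² + (0.5−9)² + (-0.5−8.5)² = 81 + 72.25 + 81 = 234.25
|TV5|² = (-3−3)² + (0.5−3)² + (-0.5−7.5)² = 36 + 6.25 + 64 = 106.25
|TV6|² = (-3−1)² + (0.5−9)² + (-0.5−(-7.5))² = 16 + 72.25 + 49 = 137.25
|TV7|² = (-3−(-8))² + (0.5−9)² + (-0.5−1)² = 25 + 72.25 + 2.25 = 99.5
|TV8|² = (-3−(-2))² + (0.5−9)² + (-0.5−(-7.5))² = 1 + 72.25 + 49 = 122.25
|TV9|² = (-3−(-7.5))² + (0.5−5.5)² + (-0.5−0.5)² = 20.25 + 25 + 1 = 46.25
d²(T, V10) = (-3−(-8.5))² + (0.5−(-1.5))² + (-0.5−7)² = 30.25 + 4 + 56.25 = 90.5
The largest is to V4.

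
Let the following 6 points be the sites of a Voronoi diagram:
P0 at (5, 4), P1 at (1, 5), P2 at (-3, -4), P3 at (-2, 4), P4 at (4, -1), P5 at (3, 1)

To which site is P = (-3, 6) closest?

P3

Squared Euclidean distances:
|PP0|² = 64 + 4 = 68
|PP1|² = 16 + 1 = 17
|PP2|² = 0 + 100 = 100
|PP3|² = 1 + 4 = 5
|PP4|² = 49 + 49 = 98
|PP5|² = 36 + 25 = 61
The smallest is to P3, so P lies in the Voronoi region of P3.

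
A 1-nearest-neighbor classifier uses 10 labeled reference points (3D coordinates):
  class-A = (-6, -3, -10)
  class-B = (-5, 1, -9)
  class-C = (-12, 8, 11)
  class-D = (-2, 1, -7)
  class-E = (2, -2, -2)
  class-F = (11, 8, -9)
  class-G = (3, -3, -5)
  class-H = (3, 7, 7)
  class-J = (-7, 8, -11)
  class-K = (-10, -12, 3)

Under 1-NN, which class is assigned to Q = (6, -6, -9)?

class-G

Since √ is increasing, it suffices to compare squared distances:
d²(Q, class-A) = (6−(-6))² + (-6−(-3))² + (-9−(-10))² = 144 + 9 + 1 = 154
d²(Q, class-B) = (6−(-5))² + (-6−1)² + (-9−(-9))² = 121 + 49 + 0 = 170
d²(Q, class-C) = (6−(-12))² + (-6−8)² + (-9−11)² = 324 + 196 + 400 = 920
d²(Q, class-D) = (6−(-2))² + (-6−1)² + (-9−(-7))² = 64 + 49 + 4 = 117
d²(Q, class-E) = (6−2)² + (-6−(-2))² + (-9−(-2))² = 16 + 16 + 49 = 81
d²(Q, class-F) = (6−11)² + (-6−8)² + (-9−(-9))² = 25 + 196 + 0 = 221
d²(Q, class-G) = (6−3)² + (-6−(-3))² + (-9−(-5))² = 9 + 9 + 16 = 34
d²(Q, class-H) = (6−3)² + (-6−7)² + (-9−7)² = 9 + 169 + 256 = 434
d²(Q, class-J) = (6−(-7))² + (-6−8)² + (-9−(-11))² = 169 + 196 + 4 = 369
d²(Q, class-K) = (6−(-10))² + (-6−(-12))² + (-9−3)² = 256 + 36 + 144 = 436
Minimum is at class-G.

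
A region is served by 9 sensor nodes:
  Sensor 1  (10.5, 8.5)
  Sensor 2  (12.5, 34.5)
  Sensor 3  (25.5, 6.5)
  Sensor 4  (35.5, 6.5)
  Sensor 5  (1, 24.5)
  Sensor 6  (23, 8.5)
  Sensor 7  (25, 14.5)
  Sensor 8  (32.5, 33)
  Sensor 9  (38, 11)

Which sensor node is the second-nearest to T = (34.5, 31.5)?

Sensor 7

Compare squared distances (the ordering matches that of the actual distances):
d²(T, Sensor 1) = (34.5−10.5)² + (31.5−8.5)² = 576 + 529 = 1105
d²(T, Sensor 2) = (34.5−12.5)² + (31.5−34.5)² = 484 + 9 = 493
d²(T, Sensor 3) = (34.5−25.5)² + (31.5−6.5)² = 81 + 625 = 706
d²(T, Sensor 4) = (34.5−35.5)² + (31.5−6.5)² = 1 + 625 = 626
d²(T, Sensor 5) = (34.5−1)² + (31.5−24.5)² = 1122.25 + 49 = 1171.25
d²(T, Sensor 6) = (34.5−23)² + (31.5−8.5)² = 132.25 + 529 = 661.25
d²(T, Sensor 7) = (34.5−25)² + (31.5−14.5)² = 90.25 + 289 = 379.25
d²(T, Sensor 8) = (34.5−32.5)² + (31.5−33)² = 4 + 2.25 = 6.25
d²(T, Sensor 9) = (34.5−38)² + (31.5−11)² = 12.25 + 420.25 = 432.5
Sorted ascending: Sensor 8, Sensor 7, Sensor 9, … — the second-nearest is Sensor 7.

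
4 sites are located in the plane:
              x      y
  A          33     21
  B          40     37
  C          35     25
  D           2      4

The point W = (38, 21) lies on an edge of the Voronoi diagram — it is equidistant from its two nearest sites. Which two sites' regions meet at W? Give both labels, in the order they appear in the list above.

Squared distances from W to each site:
|WA|² = (38−33)² + (21−21)² = 25 + 0 = 25
|WB|² = (38−40)² + (21−37)² = 4 + 256 = 260
|WC|² = (38−35)² + (21−25)² = 9 + 16 = 25
|WD|² = (38−2)² + (21−4)² = 1296 + 289 = 1585
W is equidistant from A and C (both at squared distance 25), and every other site is strictly farther — so W lies on the A–C Voronoi edge.

A and C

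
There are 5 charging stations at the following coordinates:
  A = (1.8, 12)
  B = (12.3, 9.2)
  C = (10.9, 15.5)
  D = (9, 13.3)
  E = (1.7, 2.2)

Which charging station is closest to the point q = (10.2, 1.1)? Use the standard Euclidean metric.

Squared Euclidean distances:
|qA|² = (10.2−1.8)² + (1.1−12)² = 70.56 + 118.81 = 189.37
|qB|² = (10.2−12.3)² + (1.1−9.2)² = 4.41 + 65.61 = 70.02
|qC|² = (10.2−10.9)² + (1.1−15.5)² = 0.49 + 207.36 = 207.85
|qD|² = (10.2−9)² + (1.1−13.3)² = 1.44 + 148.84 = 150.28
|qE|² = (10.2−1.7)² + (1.1−2.2)² = 72.25 + 1.21 = 73.46
B is nearest.

B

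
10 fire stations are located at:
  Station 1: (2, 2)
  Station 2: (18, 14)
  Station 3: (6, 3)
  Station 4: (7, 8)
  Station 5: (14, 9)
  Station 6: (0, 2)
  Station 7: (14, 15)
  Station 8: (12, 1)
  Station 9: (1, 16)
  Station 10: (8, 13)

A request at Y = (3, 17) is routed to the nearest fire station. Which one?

Compare squared distances (the ordering matches that of the actual distances):
d²(Y, Station 1) = 1 + 225 = 226
d²(Y, Station 2) = 225 + 9 = 234
d²(Y, Station 3) = 9 + 196 = 205
d²(Y, Station 4) = 16 + 81 = 97
d²(Y, Station 5) = 121 + 64 = 185
d²(Y, Station 6) = 9 + 225 = 234
d²(Y, Station 7) = 121 + 4 = 125
d²(Y, Station 8) = 81 + 256 = 337
d²(Y, Station 9) = 4 + 1 = 5
d²(Y, Station 10) = 25 + 16 = 41
Station 9 is nearest.

Station 9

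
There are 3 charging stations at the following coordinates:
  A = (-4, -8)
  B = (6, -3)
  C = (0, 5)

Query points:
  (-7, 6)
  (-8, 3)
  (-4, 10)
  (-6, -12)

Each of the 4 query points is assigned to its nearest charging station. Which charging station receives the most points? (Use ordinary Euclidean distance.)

C

(-7, 6) — d² to each: A:205, B:250, C:50 → nearest is C
(-8, 3) — d² to each: A:137, B:232, C:68 → nearest is C
(-4, 10) — d² to each: A:324, B:269, C:41 → nearest is C
(-6, -12) — d² to each: A:20, B:225, C:325 → nearest is A
Tally — A:1, C:3. C captures the most (3).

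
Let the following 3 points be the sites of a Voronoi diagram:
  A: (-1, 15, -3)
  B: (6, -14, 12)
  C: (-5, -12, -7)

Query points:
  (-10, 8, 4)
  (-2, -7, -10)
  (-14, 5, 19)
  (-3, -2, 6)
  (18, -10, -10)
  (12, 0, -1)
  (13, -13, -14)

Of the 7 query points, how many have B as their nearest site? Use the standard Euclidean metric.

1

(-10, 8, 4) — d² to each: A:179, B:804, C:546 → nearest is A
(-2, -7, -10) — d² to each: A:534, B:597, C:43 → nearest is C
(-14, 5, 19) — d² to each: A:753, B:810, C:1046 → nearest is A
(-3, -2, 6) — d² to each: A:374, B:261, C:273 → nearest is B
(18, -10, -10) — d² to each: A:1035, B:644, C:542 → nearest is C
(12, 0, -1) — d² to each: A:398, B:401, C:469 → nearest is A
(13, -13, -14) — d² to each: A:1101, B:726, C:374 → nearest is C
1 of the 7 points has B as nearest.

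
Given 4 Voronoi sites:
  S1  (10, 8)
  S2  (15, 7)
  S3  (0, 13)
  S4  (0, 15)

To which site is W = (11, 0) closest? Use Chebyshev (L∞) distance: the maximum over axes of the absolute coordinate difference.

S2

d(W,S1) = max(1, 8) = 8
d(W,S2) = max(4, 7) = 7
d(W,S3) = max(11, 13) = 13
d(W,S4) = max(11, 15) = 15
S2 is nearest.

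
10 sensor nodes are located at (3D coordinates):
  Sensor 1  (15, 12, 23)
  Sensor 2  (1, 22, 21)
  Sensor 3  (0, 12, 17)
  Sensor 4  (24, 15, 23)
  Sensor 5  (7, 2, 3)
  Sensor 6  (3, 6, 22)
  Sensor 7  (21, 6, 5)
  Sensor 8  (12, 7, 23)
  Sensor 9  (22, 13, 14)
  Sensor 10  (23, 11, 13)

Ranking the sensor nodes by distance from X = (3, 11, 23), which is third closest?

Since √ is increasing, it suffices to compare squared distances:
d²(X, Sensor 1) = 144 + 1 + 0 = 145
d²(X, Sensor 2) = 4 + 121 + 4 = 129
d²(X, Sensor 3) = 9 + 1 + 36 = 46
d²(X, Sensor 4) = 441 + 16 + 0 = 457
d²(X, Sensor 5) = 16 + 81 + 400 = 497
d²(X, Sensor 6) = 0 + 25 + 1 = 26
d²(X, Sensor 7) = 324 + 25 + 324 = 673
d²(X, Sensor 8) = 81 + 16 + 0 = 97
d²(X, Sensor 9) = 361 + 4 + 81 = 446
d²(X, Sensor 10) = 400 + 0 + 100 = 500
Sorted ascending: Sensor 6, Sensor 3, Sensor 8, Sensor 2, … — the third-nearest is Sensor 8.

Sensor 8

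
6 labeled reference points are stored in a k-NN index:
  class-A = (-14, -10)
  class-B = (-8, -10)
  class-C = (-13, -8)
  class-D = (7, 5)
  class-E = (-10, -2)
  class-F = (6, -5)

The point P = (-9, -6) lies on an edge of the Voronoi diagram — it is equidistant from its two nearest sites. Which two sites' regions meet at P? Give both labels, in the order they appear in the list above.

class-B and class-E

Squared distances from P to each site:
d²(P, class-A) = (-9−(-14))² + (-6−(-10))² = 25 + 16 = 41
d²(P, class-B) = (-9−(-8))² + (-6−(-10))² = 1 + 16 = 17
d²(P, class-C) = (-9−(-13))² + (-6−(-8))² = 16 + 4 = 20
d²(P, class-D) = (-9−7)² + (-6−5)² = 256 + 121 = 377
d²(P, class-E) = (-9−(-10))² + (-6−(-2))² = 1 + 16 = 17
d²(P, class-F) = (-9−6)² + (-6−(-5))² = 225 + 1 = 226
P is equidistant from class-B and class-E (both at squared distance 17), and every other site is strictly farther — so P lies on the class-B–class-E Voronoi edge.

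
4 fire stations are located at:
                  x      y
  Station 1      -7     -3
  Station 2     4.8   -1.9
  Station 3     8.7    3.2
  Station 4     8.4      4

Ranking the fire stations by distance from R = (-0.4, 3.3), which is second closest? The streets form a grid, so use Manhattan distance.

d(R, Station 1) = 6.6 + 6.3 = 12.9
d(R, Station 2) = 5.2 + 5.2 = 10.4
d(R, Station 3) = 9.1 + 0.1 = 9.2
d(R, Station 4) = 8.8 + 0.7 = 9.5
Sorted ascending: Station 3, Station 4, Station 2, … — the second-nearest is Station 4.

Station 4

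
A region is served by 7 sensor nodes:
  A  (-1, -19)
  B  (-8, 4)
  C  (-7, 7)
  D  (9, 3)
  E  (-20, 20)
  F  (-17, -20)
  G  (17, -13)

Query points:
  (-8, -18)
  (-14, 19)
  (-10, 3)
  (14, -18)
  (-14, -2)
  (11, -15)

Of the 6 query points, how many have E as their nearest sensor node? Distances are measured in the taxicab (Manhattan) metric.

1

(-8, -18) — d to each: A:8, B:22, C:26, D:38, E:50, F:11, G:30 → nearest is A
(-14, 19) — d to each: A:51, B:21, C:19, D:39, E:7, F:42, G:63 → nearest is E
(-10, 3) — d to each: A:31, B:3, C:7, D:19, E:27, F:30, G:43 → nearest is B
(14, -18) — d to each: A:16, B:44, C:46, D:26, E:72, F:33, G:8 → nearest is G
(-14, -2) — d to each: A:30, B:12, C:16, D:28, E:28, F:21, G:42 → nearest is B
(11, -15) — d to each: A:16, B:38, C:40, D:20, E:66, F:33, G:8 → nearest is G
1 of the 6 points has E as nearest.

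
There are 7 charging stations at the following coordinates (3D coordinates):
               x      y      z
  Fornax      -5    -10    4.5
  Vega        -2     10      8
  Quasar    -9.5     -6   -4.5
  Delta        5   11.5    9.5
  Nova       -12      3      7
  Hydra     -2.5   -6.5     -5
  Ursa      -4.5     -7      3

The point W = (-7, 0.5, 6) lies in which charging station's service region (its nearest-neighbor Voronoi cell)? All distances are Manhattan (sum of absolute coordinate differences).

Nova

d(W, Fornax) = |-7−(-5)| + |0.5−(-10)| + |6−4.5| = 2 + 10.5 + 1.5 = 14
d(W, Vega) = |-7−(-2)| + |0.5−10| + |6−8| = 5 + 9.5 + 2 = 16.5
d(W, Quasar) = |-7−(-9.5)| + |0.5−(-6)| + |6−(-4.5)| = 2.5 + 6.5 + 10.5 = 19.5
d(W, Delta) = |-7−5| + |0.5−11.5| + |6−9.5| = 12 + 11 + 3.5 = 26.5
d(W, Nova) = |-7−(-12)| + |0.5−3| + |6−7| = 5 + 2.5 + 1 = 8.5
d(W, Hydra) = |-7−(-2.5)| + |0.5−(-6.5)| + |6−(-5)| = 4.5 + 7 + 11 = 22.5
d(W, Ursa) = |-7−(-4.5)| + |0.5−(-7)| + |6−3| = 2.5 + 7.5 + 3 = 13
Nova is nearest.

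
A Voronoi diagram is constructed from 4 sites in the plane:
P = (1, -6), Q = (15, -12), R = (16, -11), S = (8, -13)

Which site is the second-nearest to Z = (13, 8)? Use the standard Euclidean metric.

Squared Euclidean distances:
|ZP|² = (13−1)² + (8−(-6))² = 144 + 196 = 340
|ZQ|² = (13−15)² + (8−(-12))² = 4 + 400 = 404
|ZR|² = (13−16)² + (8−(-11))² = 9 + 361 = 370
|ZS|² = (13−8)² + (8−(-13))² = 25 + 441 = 466
Sorted ascending: P, R, Q, … — the second-nearest is R.

R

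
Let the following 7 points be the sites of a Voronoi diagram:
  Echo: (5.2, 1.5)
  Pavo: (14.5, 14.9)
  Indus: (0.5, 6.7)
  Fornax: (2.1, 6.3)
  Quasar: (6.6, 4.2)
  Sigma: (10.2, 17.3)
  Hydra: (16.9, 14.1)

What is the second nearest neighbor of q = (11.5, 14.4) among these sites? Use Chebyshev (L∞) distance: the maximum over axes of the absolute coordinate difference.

Pavo

d(q, Echo) = max(6.3, 12.9) = 12.9
d(q, Pavo) = max(3, 0.5) = 3
d(q, Indus) = max(11, 7.7) = 11
d(q, Fornax) = max(9.4, 8.1) = 9.4
d(q, Quasar) = max(4.9, 10.2) = 10.2
d(q, Sigma) = max(1.3, 2.9) = 2.9
d(q, Hydra) = max(5.4, 0.3) = 5.4
Sorted ascending: Sigma, Pavo, Hydra, … — the second-nearest is Pavo.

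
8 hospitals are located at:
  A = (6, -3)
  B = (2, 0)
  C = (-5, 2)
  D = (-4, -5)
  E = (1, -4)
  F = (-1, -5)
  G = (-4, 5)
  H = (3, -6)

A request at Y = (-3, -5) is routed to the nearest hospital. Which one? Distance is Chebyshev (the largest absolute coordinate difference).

D

d(Y,A) = max(9, 2) = 9
d(Y,B) = max(5, 5) = 5
d(Y,C) = max(2, 7) = 7
d(Y,D) = max(1, 0) = 1
d(Y,E) = max(4, 1) = 4
d(Y,F) = max(2, 0) = 2
d(Y,G) = max(1, 10) = 10
d(Y,H) = max(6, 1) = 6
D is nearest.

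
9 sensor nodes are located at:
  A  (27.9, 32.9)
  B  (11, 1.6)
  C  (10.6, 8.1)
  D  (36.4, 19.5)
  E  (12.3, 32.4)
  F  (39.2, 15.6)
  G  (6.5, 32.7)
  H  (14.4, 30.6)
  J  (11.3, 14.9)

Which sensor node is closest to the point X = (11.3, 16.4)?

Since √ is increasing, it suffices to compare squared distances:
|XA|² = 275.56 + 272.25 = 547.81
|XB|² = 0.09 + 219.04 = 219.13
|XC|² = 0.49 + 68.89 = 69.38
|XD|² = 630.01 + 9.61 = 639.62
|XE|² = 1 + 256 = 257
|XF|² = 778.41 + 0.64 = 779.05
|XG|² = 23.04 + 265.69 = 288.73
|XH|² = 9.61 + 201.64 = 211.25
|XJ|² = 0 + 2.25 = 2.25
The smallest is to J, so X lies in the Voronoi region of J.

J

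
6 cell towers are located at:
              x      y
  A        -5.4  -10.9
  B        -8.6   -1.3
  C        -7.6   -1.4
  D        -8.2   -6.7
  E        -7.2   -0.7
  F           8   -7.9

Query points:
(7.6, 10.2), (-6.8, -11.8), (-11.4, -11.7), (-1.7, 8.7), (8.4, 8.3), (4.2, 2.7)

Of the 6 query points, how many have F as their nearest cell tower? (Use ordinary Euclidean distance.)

3

(7.6, 10.2) — d² to each: A:614.21, B:394.69, C:365.6, D:535.25, E:337.85, F:327.77 → nearest is F
(-6.8, -11.8) — d² to each: A:2.77, B:113.49, C:108.8, D:27.97, E:123.37, F:234.25 → nearest is A
(-11.4, -11.7) — d² to each: A:36.64, B:116, C:120.53, D:35.24, E:138.64, F:390.8 → nearest is D
(-1.7, 8.7) — d² to each: A:397.85, B:147.61, C:136.82, D:279.41, E:118.61, F:369.65 → nearest is E
(8.4, 8.3) — d² to each: A:559.08, B:381.16, C:350.09, D:500.56, E:324.36, F:262.6 → nearest is F
(4.2, 2.7) — d² to each: A:277.12, B:179.84, C:156.05, D:242.12, E:141.52, F:126.8 → nearest is F
3 of the 6 points have F as nearest.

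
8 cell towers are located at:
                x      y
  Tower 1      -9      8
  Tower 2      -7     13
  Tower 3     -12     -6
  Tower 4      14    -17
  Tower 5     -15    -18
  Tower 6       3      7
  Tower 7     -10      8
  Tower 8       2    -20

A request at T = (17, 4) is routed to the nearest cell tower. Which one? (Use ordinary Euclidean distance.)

Tower 6

Squared Euclidean distances:
d²(T, Tower 1) = (17−(-9))² + (4−8)² = 676 + 16 = 692
d²(T, Tower 2) = (17−(-7))² + (4−13)² = 576 + 81 = 657
d²(T, Tower 3) = (17−(-12))² + (4−(-6))² = 841 + 100 = 941
d²(T, Tower 4) = (17−14)² + (4−(-17))² = 9 + 441 = 450
d²(T, Tower 5) = (17−(-15))² + (4−(-18))² = 1024 + 484 = 1508
d²(T, Tower 6) = (17−3)² + (4−7)² = 196 + 9 = 205
d²(T, Tower 7) = (17−(-10))² + (4−8)² = 729 + 16 = 745
d²(T, Tower 8) = (17−2)² + (4−(-20))² = 225 + 576 = 801
The smallest is to Tower 6, so T lies in the Voronoi region of Tower 6.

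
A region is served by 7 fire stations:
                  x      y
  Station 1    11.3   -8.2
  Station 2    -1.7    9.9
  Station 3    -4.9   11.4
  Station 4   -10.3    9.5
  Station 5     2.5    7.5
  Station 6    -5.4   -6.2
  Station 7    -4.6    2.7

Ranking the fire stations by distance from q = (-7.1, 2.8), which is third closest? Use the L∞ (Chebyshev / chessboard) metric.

d(q, Station 1) = max(18.4, 11) = 18.4
d(q, Station 2) = max(5.4, 7.1) = 7.1
d(q, Station 3) = max(2.2, 8.6) = 8.6
d(q, Station 4) = max(3.2, 6.7) = 6.7
d(q, Station 5) = max(9.6, 4.7) = 9.6
d(q, Station 6) = max(1.7, 9) = 9
d(q, Station 7) = max(2.5, 0.1) = 2.5
Sorted ascending: Station 7, Station 4, Station 2, Station 3, … — the third-nearest is Station 2.

Station 2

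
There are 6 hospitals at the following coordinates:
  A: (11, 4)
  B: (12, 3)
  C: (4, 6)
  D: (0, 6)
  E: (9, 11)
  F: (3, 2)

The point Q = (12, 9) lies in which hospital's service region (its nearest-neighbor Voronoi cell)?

Squared Euclidean distances:
|QA|² = (12−11)² + (9−4)² = 1 + 25 = 26
|QB|² = (12−12)² + (9−3)² = 0 + 36 = 36
|QC|² = (12−4)² + (9−6)² = 64 + 9 = 73
|QD|² = (12−0)² + (9−6)² = 144 + 9 = 153
|QE|² = (12−9)² + (9−11)² = 9 + 4 = 13
|QF|² = (12−3)² + (9−2)² = 81 + 49 = 130
E is nearest.

E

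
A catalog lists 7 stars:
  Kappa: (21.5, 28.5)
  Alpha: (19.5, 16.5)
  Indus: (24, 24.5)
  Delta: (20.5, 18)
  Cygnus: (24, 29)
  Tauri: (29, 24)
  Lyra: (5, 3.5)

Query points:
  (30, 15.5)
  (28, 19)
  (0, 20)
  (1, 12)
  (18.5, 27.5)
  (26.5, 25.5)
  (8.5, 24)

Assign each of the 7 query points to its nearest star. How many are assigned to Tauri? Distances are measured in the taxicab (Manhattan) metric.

2

(30, 15.5) — d to each: Kappa:21.5, Alpha:11.5, Indus:15, Delta:12, Cygnus:19.5, Tauri:9.5, Lyra:37 → nearest is Tauri
(28, 19) — d to each: Kappa:16, Alpha:11, Indus:9.5, Delta:8.5, Cygnus:14, Tauri:6, Lyra:38.5 → nearest is Tauri
(0, 20) — d to each: Kappa:30, Alpha:23, Indus:28.5, Delta:22.5, Cygnus:33, Tauri:33, Lyra:21.5 → nearest is Lyra
(1, 12) — d to each: Kappa:37, Alpha:23, Indus:35.5, Delta:25.5, Cygnus:40, Tauri:40, Lyra:12.5 → nearest is Lyra
(18.5, 27.5) — d to each: Kappa:4, Alpha:12, Indus:8.5, Delta:11.5, Cygnus:7, Tauri:14, Lyra:37.5 → nearest is Kappa
(26.5, 25.5) — d to each: Kappa:8, Alpha:16, Indus:3.5, Delta:13.5, Cygnus:6, Tauri:4, Lyra:43.5 → nearest is Indus
(8.5, 24) — d to each: Kappa:17.5, Alpha:18.5, Indus:16, Delta:18, Cygnus:20.5, Tauri:20.5, Lyra:24 → nearest is Indus
2 of the 7 points have Tauri as nearest.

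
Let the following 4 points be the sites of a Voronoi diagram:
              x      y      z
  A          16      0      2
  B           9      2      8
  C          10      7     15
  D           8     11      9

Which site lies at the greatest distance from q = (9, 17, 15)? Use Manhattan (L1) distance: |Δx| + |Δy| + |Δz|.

A

d(q,A) = |9−16| + |17−0| + |15−2| = 7 + 17 + 13 = 37
d(q,B) = |9−9| + |17−2| + |15−8| = 0 + 15 + 7 = 22
d(q,C) = |9−10| + |17−7| + |15−15| = 1 + 10 + 0 = 11
d(q,D) = |9−8| + |17−11| + |15−9| = 1 + 6 + 6 = 13
The largest is to A.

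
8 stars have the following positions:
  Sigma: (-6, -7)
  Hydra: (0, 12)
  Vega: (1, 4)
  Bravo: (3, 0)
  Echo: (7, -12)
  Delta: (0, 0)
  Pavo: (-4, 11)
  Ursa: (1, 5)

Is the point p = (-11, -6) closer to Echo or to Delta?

Compare squared distances:
d²(p, Echo) = (-11−7)² + (-6−(-12))² = 324 + 36 = 360
d²(p, Delta) = (-11−0)² + (-6−0)² = 121 + 36 = 157
360 > 157, so Delta is closer.

Delta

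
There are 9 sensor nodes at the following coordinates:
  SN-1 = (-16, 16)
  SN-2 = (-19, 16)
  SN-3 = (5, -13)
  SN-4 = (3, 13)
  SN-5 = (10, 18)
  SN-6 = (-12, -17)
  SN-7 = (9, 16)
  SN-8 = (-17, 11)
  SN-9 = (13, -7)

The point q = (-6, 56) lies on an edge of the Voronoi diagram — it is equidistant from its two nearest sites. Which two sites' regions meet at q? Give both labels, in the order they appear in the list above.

SN-1 and SN-5

Squared distances from q to each site:
d²(q, SN-1) = 100 + 1600 = 1700
d²(q, SN-2) = 169 + 1600 = 1769
d²(q, SN-3) = 121 + 4761 = 4882
d²(q, SN-4) = 81 + 1849 = 1930
d²(q, SN-5) = 256 + 1444 = 1700
d²(q, SN-6) = 36 + 5329 = 5365
d²(q, SN-7) = 225 + 1600 = 1825
d²(q, SN-8) = 121 + 2025 = 2146
d²(q, SN-9) = 361 + 3969 = 4330
q is equidistant from SN-1 and SN-5 (both at squared distance 1700), and every other site is strictly farther — so q lies on the SN-1–SN-5 Voronoi edge.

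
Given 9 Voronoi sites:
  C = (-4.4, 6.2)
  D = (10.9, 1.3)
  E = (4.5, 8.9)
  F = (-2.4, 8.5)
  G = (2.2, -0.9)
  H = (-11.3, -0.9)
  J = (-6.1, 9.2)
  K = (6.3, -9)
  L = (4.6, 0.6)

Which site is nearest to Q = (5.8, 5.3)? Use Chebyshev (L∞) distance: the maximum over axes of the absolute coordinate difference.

d(Q,C) = max(10.2, 0.9) = 10.2
d(Q,D) = max(5.1, 4) = 5.1
d(Q,E) = max(1.3, 3.6) = 3.6
d(Q,F) = max(8.2, 3.2) = 8.2
d(Q,G) = max(3.6, 6.2) = 6.2
d(Q,H) = max(17.1, 6.2) = 17.1
d(Q,J) = max(11.9, 3.9) = 11.9
d(Q,K) = max(0.5, 14.3) = 14.3
d(Q,L) = max(1.2, 4.7) = 4.7
Minimum is at E.

E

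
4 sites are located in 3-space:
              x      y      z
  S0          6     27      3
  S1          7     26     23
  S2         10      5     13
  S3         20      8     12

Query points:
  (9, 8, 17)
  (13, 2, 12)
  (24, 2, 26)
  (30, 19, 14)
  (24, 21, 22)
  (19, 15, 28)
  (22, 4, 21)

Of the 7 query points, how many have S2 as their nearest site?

(9, 8, 17) — d² to each: S0:566, S1:364, S2:26, S3:146 → nearest is S2
(13, 2, 12) — d² to each: S0:755, S1:733, S2:19, S3:85 → nearest is S2
(24, 2, 26) — d² to each: S0:1478, S1:874, S2:374, S3:248 → nearest is S3
(30, 19, 14) — d² to each: S0:761, S1:659, S2:597, S3:225 → nearest is S3
(24, 21, 22) — d² to each: S0:721, S1:315, S2:533, S3:285 → nearest is S3
(19, 15, 28) — d² to each: S0:938, S1:290, S2:406, S3:306 → nearest is S1
(22, 4, 21) — d² to each: S0:1109, S1:713, S2:209, S3:101 → nearest is S3
2 of the 7 points have S2 as nearest.

2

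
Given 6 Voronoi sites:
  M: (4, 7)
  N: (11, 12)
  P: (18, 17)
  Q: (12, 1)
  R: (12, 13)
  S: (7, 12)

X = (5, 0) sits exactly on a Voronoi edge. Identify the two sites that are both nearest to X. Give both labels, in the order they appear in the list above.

M and Q

Squared distances from X to each site:
|XM|² = (5−4)² + (0−7)² = 1 + 49 = 50
|XN|² = (5−11)² + (0−12)² = 36 + 144 = 180
|XP|² = (5−18)² + (0−17)² = 169 + 289 = 458
|XQ|² = (5−12)² + (0−1)² = 49 + 1 = 50
|XR|² = (5−12)² + (0−13)² = 49 + 169 = 218
|XS|² = (5−7)² + (0−12)² = 4 + 144 = 148
X is equidistant from M and Q (both at squared distance 50), and every other site is strictly farther — so X lies on the M–Q Voronoi edge.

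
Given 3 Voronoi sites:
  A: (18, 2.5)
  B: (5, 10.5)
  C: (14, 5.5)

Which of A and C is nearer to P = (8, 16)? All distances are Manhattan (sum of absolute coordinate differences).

C

d(P,A) = |8−18| + |16−2.5| = 10 + 13.5 = 23.5
d(P,C) = |8−14| + |16−5.5| = 6 + 10.5 = 16.5
23.5 > 16.5, so C is closer.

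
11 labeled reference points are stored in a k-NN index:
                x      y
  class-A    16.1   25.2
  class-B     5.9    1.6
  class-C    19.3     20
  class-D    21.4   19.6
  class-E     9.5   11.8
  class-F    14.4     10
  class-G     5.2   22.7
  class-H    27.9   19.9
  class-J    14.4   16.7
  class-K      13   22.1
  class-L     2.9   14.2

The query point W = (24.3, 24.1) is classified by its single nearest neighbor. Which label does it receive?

class-D

Since √ is increasing, it suffices to compare squared distances:
d²(W, class-A) = 67.24 + 1.21 = 68.45
d²(W, class-B) = 338.56 + 506.25 = 844.81
d²(W, class-C) = 25 + 16.81 = 41.81
d²(W, class-D) = 8.41 + 20.25 = 28.66
d²(W, class-E) = 219.04 + 151.29 = 370.33
d²(W, class-F) = 98.01 + 198.81 = 296.82
d²(W, class-G) = 364.81 + 1.96 = 366.77
d²(W, class-H) = 12.96 + 17.64 = 30.6
d²(W, class-J) = 98.01 + 54.76 = 152.77
d²(W, class-K) = 127.69 + 4 = 131.69
d²(W, class-L) = 457.96 + 98.01 = 555.97
Minimum is at class-D.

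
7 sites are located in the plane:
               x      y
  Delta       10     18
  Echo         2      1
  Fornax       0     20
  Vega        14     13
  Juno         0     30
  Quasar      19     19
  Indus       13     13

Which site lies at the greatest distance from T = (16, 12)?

Juno

Since √ is increasing, it suffices to compare squared distances:
d²(T, Delta) = (16−10)² + (12−18)² = 36 + 36 = 72
d²(T, Echo) = (16−2)² + (12−1)² = 196 + 121 = 317
d²(T, Fornax) = (16−0)² + (12−20)² = 256 + 64 = 320
d²(T, Vega) = (16−14)² + (12−13)² = 4 + 1 = 5
d²(T, Juno) = (16−0)² + (12−30)² = 256 + 324 = 580
d²(T, Quasar) = (16−19)² + (12−19)² = 9 + 49 = 58
d²(T, Indus) = (16−13)² + (12−13)² = 9 + 1 = 10
The largest is to Juno.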